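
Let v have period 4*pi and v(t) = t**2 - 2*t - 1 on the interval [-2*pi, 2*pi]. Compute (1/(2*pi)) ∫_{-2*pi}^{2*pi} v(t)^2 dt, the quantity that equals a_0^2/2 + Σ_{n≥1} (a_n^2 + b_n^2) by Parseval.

(1/(2*pi)) ∫_{-2*pi}^{2*pi} v(t)^2 dt = (1/(2*pi)) · (4*pi*(15 + 40*pi**2 + 48*pi**4)/15) = 2 + 16*pi**2/3 + 32*pi**4/5.

2 + 16*pi**2/3 + 32*pi**4/5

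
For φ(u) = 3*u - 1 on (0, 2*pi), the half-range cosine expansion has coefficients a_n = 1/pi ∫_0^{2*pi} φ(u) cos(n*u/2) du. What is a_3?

-8/(3*pi)

a_3 = 1/pi ∫_0^{2*pi} (3*u - 1) cos(3*u/2) du.
Integrating by parts (boundary term plus one more integral), an antiderivative of (3*u - 1) cos(3*u/2) is 2*u*sin(3*u/2) - 2*sin(3*u/2)/3 + 4*cos(3*u/2)/3; evaluating from 0 to 2*pi: ∫_{0}^{2*pi} (3*u - 1) cos(3*u/2) du = (-4/3) - (4/3) = -8/3.
Hence a_3 = (1/pi)·(-8/3) = -8/(3*pi).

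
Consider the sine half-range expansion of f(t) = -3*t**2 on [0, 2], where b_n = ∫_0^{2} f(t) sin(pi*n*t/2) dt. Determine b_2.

b_2 = ∫_0^{2} (-3*t**2) sin(pi*t) dt.
Integrating by parts twice (tabular method), an antiderivative of (-3*t**2) sin(pi*t) is 3*t**2*cos(pi*t)/pi - 6*t*sin(pi*t)/pi**2 - 6*cos(pi*t)/pi**3; evaluating from 0 to 2: ∫_{0}^{2} (-3*t**2) sin(pi*t) dt = (-6/pi**3 + 12/pi) - (-6/pi**3) = 12/pi.
Hence b_2 = 12/pi.

12/pi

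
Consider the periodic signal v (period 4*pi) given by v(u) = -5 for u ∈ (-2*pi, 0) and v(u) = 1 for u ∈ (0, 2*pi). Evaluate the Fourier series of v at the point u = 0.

-2

At u = 0 the one-sided limits are v(0^-) = -5 and v(0^+) = 1.
By Dirichlet's theorem the series converges to their average, [(-5) + (1)]/2 = -2.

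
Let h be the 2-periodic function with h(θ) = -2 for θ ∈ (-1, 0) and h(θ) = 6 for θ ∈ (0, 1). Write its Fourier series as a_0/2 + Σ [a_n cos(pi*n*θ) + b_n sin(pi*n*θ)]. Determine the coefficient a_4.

a_4 = ∫_{-1}^{1} h(θ) cos(4*pi*θ) dθ.
Split the integral at the breakpoints.
Directly, an antiderivative of (-2) cos(4*pi*θ) is -sin(4*pi*θ)/(2*pi); evaluating from -1 to 0: ∫_{-1}^{0} (-2) cos(4*pi*θ) dθ = (0) - (0) = 0.
Directly, an antiderivative of (6) cos(4*pi*θ) is 3*sin(4*pi*θ)/(2*pi); evaluating from 0 to 1: ∫_{0}^{1} (6) cos(4*pi*θ) dθ = (0) - (0) = 0.
Summing the pieces gives a_4 = 0.

0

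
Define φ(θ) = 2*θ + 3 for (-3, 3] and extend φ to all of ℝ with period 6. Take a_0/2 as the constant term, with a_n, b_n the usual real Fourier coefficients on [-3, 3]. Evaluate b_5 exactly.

12/(5*pi)

b_5 = 1/3 ∫_{-3}^{3} φ(θ) sin(5*pi*θ/3) dθ.
Integrating by parts (boundary term plus one more integral), an antiderivative of (2*θ + 3) sin(5*pi*θ/3) is -6*θ*cos(5*pi*θ/3)/(5*pi) + 18*sin(5*pi*θ/3)/(25*pi**2) - 9*cos(5*pi*θ/3)/(5*pi); evaluating from -3 to 3: ∫_{-3}^{3} (2*θ + 3) sin(5*pi*θ/3) dθ = (27/(5*pi)) - (-9/(5*pi)) = 36/(5*pi).
Hence b_5 = (1/3)·(36/(5*pi)) = 12/(5*pi).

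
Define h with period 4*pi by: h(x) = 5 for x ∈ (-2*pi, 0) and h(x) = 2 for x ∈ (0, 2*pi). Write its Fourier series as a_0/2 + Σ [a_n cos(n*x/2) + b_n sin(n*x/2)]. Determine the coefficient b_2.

0

b_2 = (1/(2*pi)) ∫_{-2*pi}^{2*pi} h(x) sin(x) dx.
Split the integral at the breakpoints.
Directly, an antiderivative of (5) sin(x) is -5*cos(x); evaluating from -2*pi to 0: ∫_{-2*pi}^{0} (5) sin(x) dx = (-5) - (-5) = 0.
Directly, an antiderivative of (2) sin(x) is -2*cos(x); evaluating from 0 to 2*pi: ∫_{0}^{2*pi} (2) sin(x) dx = (-2) - (-2) = 0.
Summing the pieces and multiplying by (1/(2*pi)) gives b_2 = 0.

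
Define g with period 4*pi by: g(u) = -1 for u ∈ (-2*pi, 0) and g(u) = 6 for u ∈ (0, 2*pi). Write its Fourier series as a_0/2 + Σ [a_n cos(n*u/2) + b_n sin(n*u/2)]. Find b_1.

b_1 = (1/(2*pi)) ∫_{-2*pi}^{2*pi} g(u) sin(u/2) du.
Split the integral at the breakpoints.
Directly, an antiderivative of (-1) sin(u/2) is 2*cos(u/2); evaluating from -2*pi to 0: ∫_{-2*pi}^{0} (-1) sin(u/2) du = (2) - (-2) = 4.
Directly, an antiderivative of (6) sin(u/2) is -12*cos(u/2); evaluating from 0 to 2*pi: ∫_{0}^{2*pi} (6) sin(u/2) du = (12) - (-12) = 24.
Summing the pieces and multiplying by (1/(2*pi)) gives b_1 = 14/pi.

14/pi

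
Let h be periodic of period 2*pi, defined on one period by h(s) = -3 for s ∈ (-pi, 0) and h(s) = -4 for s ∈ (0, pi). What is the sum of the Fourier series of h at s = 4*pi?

-7/2

s = 4*pi differs from s = 0 by 2 full period(s), and the series is 2*pi-periodic.
At s = 0 the one-sided limits are h(0^-) = -3 and h(0^+) = -4.
By Dirichlet's theorem the series converges to their average, [(-3) + (-4)]/2 = -7/2.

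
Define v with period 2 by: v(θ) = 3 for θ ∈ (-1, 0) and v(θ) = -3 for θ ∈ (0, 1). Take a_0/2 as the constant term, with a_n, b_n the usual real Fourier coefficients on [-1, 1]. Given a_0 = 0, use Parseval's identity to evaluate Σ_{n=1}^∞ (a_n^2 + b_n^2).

18

Parseval: a_0^2/2 + Σ_{n≥1} (a_n^2+b_n^2) = ∫_{-1}^{1} v(θ)^2 dθ = 18.
Subtract a_0^2/2 = 0: Σ (a_n^2+b_n^2) = 18.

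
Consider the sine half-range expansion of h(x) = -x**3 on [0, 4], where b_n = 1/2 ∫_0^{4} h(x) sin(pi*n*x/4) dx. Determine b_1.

b_1 = 1/2 ∫_0^{4} (-x**3) sin(pi*x/4) dx.
Integrating by parts three times (tabular method), an antiderivative of (-x**3) sin(pi*x/4) is 4*x**3*cos(pi*x/4)/pi - 48*x**2*sin(pi*x/4)/pi**2 - 384*x*cos(pi*x/4)/pi**3 + 1536*sin(pi*x/4)/pi**4; evaluating from 0 to 4: ∫_{0}^{4} (-x**3) sin(pi*x/4) dx = (-256/pi + 1536/pi**3) - (0) = -256/pi + 1536/pi**3.
Hence b_1 = (1/2)·(-256/pi + 1536/pi**3) = -128/pi + 768/pi**3.

-128/pi + 768/pi**3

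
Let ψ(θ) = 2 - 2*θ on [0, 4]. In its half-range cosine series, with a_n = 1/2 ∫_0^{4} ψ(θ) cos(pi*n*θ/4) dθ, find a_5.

a_5 = 1/2 ∫_0^{4} (2 - 2*θ) cos(5*pi*θ/4) dθ.
Integrating by parts (boundary term plus one more integral), an antiderivative of (2 - 2*θ) cos(5*pi*θ/4) is -8*θ*sin(5*pi*θ/4)/(5*pi) + 8*sin(5*pi*θ/4)/(5*pi) - 32*cos(5*pi*θ/4)/(25*pi**2); evaluating from 0 to 4: ∫_{0}^{4} (2 - 2*θ) cos(5*pi*θ/4) dθ = (32/(25*pi**2)) - (-32/(25*pi**2)) = 64/(25*pi**2).
Hence a_5 = (1/2)·(64/(25*pi**2)) = 32/(25*pi**2).

32/(25*pi**2)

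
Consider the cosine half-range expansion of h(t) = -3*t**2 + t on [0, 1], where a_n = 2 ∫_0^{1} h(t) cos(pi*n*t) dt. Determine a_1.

8/pi**2

a_1 = 2 ∫_0^{1} (-3*t**2 + t) cos(pi*t) dt.
Integrating by parts twice (tabular method), an antiderivative of (-3*t**2 + t) cos(pi*t) is -3*t**2*sin(pi*t)/pi + t*sin(pi*t)/pi - 6*t*cos(pi*t)/pi**2 + 6*sin(pi*t)/pi**3 + cos(pi*t)/pi**2; evaluating from 0 to 1: ∫_{0}^{1} (-3*t**2 + t) cos(pi*t) dt = (5/pi**2) - (pi**(-2)) = 4/pi**2.
Hence a_1 = 2·(4/pi**2) = 8/pi**2.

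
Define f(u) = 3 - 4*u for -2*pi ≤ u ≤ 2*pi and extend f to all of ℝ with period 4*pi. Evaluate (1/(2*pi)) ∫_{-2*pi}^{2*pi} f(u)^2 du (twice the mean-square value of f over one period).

18 + 128*pi**2/3

(1/(2*pi)) ∫_{-2*pi}^{2*pi} f(u)^2 du = (1/(2*pi)) · (36*pi + 256*pi**3/3) = 18 + 128*pi**2/3.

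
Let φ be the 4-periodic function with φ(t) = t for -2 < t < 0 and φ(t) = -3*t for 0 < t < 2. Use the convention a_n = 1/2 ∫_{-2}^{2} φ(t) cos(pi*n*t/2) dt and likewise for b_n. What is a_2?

a_2 = 1/2 ∫_{-2}^{2} φ(t) cos(pi*t) dt.
Split the integral at the breakpoints.
Integrating by parts (boundary term plus one more integral), an antiderivative of (t) cos(pi*t) is t*sin(pi*t)/pi + cos(pi*t)/pi**2; evaluating from -2 to 0: ∫_{-2}^{0} (t) cos(pi*t) dt = (pi**(-2)) - (pi**(-2)) = 0.
Integrating by parts (boundary term plus one more integral), an antiderivative of (-3*t) cos(pi*t) is -3*t*sin(pi*t)/pi - 3*cos(pi*t)/pi**2; evaluating from 0 to 2: ∫_{0}^{2} (-3*t) cos(pi*t) dt = (-3/pi**2) - (-3/pi**2) = 0.
Summing the pieces and multiplying by (1/2) gives a_2 = 0.

0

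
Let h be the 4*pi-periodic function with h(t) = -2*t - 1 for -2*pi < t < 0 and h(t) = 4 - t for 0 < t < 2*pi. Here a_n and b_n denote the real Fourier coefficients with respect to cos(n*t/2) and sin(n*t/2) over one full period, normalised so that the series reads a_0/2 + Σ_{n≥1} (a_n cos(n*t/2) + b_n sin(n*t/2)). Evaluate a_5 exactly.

-4/(25*pi)

a_5 = (1/(2*pi)) ∫_{-2*pi}^{2*pi} h(t) cos(5*t/2) dt.
Split the integral at the breakpoints.
Integrating by parts (boundary term plus one more integral), an antiderivative of (-2*t - 1) cos(5*t/2) is -4*t*sin(5*t/2)/5 - 2*sin(5*t/2)/5 - 8*cos(5*t/2)/25; evaluating from -2*pi to 0: ∫_{-2*pi}^{0} (-2*t - 1) cos(5*t/2) dt = (-8/25) - (8/25) = -16/25.
Integrating by parts (boundary term plus one more integral), an antiderivative of (4 - t) cos(5*t/2) is -2*t*sin(5*t/2)/5 + 8*sin(5*t/2)/5 - 4*cos(5*t/2)/25; evaluating from 0 to 2*pi: ∫_{0}^{2*pi} (4 - t) cos(5*t/2) dt = (4/25) - (-4/25) = 8/25.
Summing the pieces and multiplying by (1/(2*pi)) gives a_5 = -4/(25*pi).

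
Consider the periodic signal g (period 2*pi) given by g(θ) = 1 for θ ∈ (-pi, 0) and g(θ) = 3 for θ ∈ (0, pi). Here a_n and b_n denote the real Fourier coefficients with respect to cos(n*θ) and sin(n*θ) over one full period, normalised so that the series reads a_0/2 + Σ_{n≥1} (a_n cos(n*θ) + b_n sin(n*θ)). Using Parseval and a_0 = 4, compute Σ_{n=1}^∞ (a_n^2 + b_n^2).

2

Parseval: a_0^2/2 + Σ_{n≥1} (a_n^2+b_n^2) = 1/pi ∫_{-pi}^{pi} g(θ)^2 dθ = 10.
Subtract a_0^2/2 = 8: Σ (a_n^2+b_n^2) = 2.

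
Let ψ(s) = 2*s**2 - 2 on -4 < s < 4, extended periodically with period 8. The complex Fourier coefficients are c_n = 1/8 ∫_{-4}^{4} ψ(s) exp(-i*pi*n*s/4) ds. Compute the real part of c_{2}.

16/pi**2

Since ψ is real-valued, Re(c_{2}) = 1/8 ∫_{-4}^{4} ψ(s) cos(pi*s/2) ds = a_{2}/2.
ψ is even and cos(pi*s/2) is even, so the integrand is even: ∫_{-4}^{4} ψ(s) cos(pi*s/2) ds = 2∫_0^{4} ψ(s) cos(pi*s/2) ds.
Integrating by parts twice (tabular method), an antiderivative of (2*s**2 - 2) cos(pi*s/2) is 4*s**2*sin(pi*s/2)/pi + 16*s*cos(pi*s/2)/pi**2 - 4*sin(pi*s/2)/pi - 32*sin(pi*s/2)/pi**3; evaluating from 0 to 4: ∫_{0}^{4} (2*s**2 - 2) cos(pi*s/2) ds = (64/pi**2) - (0) = 64/pi**2.
So ∫_{-4}^{4} ψ(s) cos(pi*s/2) ds = 128/pi**2.
Hence Re(c_{2}) = (1/8)·(128/pi**2) = 16/pi**2.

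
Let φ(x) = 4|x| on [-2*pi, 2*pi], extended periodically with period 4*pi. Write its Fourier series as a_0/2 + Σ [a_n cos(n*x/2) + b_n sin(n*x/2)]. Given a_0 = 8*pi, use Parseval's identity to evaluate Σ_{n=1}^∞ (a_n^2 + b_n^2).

32*pi**2/3

Parseval: a_0^2/2 + Σ_{n≥1} (a_n^2+b_n^2) = (1/(2*pi)) ∫_{-2*pi}^{2*pi} φ(x)^2 dx = 128*pi**2/3.
Subtract a_0^2/2 = 32*pi**2: Σ (a_n^2+b_n^2) = 32*pi**2/3.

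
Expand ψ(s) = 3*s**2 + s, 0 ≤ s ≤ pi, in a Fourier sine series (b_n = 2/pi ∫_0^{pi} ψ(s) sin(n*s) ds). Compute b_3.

-8/(9*pi) + 2/3 + 2*pi

b_3 = 2/pi ∫_0^{pi} (3*s**2 + s) sin(3*s) ds.
Integrating by parts twice (tabular method), an antiderivative of (3*s**2 + s) sin(3*s) is -s**2*cos(3*s) + 2*s*sin(3*s)/3 - s*cos(3*s)/3 + sin(3*s)/9 + 2*cos(3*s)/9; evaluating from 0 to pi: ∫_{0}^{pi} (3*s**2 + s) sin(3*s) ds = (-2/9 + pi/3 + pi**2) - (2/9) = -4/9 + pi/3 + pi**2.
Hence b_3 = (2/pi)·(-4/9 + pi/3 + pi**2) = -8/(9*pi) + 2/3 + 2*pi.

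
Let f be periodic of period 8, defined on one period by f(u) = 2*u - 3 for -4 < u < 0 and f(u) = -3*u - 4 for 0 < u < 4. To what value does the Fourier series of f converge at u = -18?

u = -18 differs from u = -2 by -2 full period(s), and the series is 8-periodic.
f is continuous at u = -2 with value -7, so the series converges to -7 there.

-7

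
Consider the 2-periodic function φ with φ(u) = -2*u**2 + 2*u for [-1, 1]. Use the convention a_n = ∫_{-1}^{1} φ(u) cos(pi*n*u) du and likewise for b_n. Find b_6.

b_6 = ∫_{-1}^{1} φ(u) sin(6*pi*u) du.
Integrating by parts twice (tabular method), an antiderivative of (-2*u**2 + 2*u) sin(6*pi*u) is u**2*cos(6*pi*u)/(3*pi) - u*sin(6*pi*u)/(9*pi**2) - u*cos(6*pi*u)/(3*pi) + sin(6*pi*u)/(18*pi**2) - cos(6*pi*u)/(54*pi**3); evaluating from -1 to 1: ∫_{-1}^{1} (-2*u**2 + 2*u) sin(6*pi*u) du = (-1/(54*pi**3)) - ((-1 + 36*pi**2)/(54*pi**3)) = -2/(3*pi).
Hence b_6 = -2/(3*pi).

-2/(3*pi)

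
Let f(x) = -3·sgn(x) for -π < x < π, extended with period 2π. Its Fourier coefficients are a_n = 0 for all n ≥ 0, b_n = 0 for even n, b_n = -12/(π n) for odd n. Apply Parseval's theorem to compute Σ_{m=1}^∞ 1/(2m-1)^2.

pi**2/8

Parseval: Σ b_n^2 = (1/π) ∫_{-π}^{π} f(x)^2 dx = 18.
Only odd n contribute, with b_n^2 = 144/(π^2 n^2), so Σ_{m≥1} 1/(2m-1)^2 = π^2·(18)/144 = pi**2/8.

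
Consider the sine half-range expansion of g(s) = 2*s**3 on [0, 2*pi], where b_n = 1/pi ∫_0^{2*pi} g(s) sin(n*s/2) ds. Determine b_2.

24 - 16*pi**2

b_2 = 1/pi ∫_0^{2*pi} (2*s**3) sin(s) ds.
Integrating by parts three times (tabular method), an antiderivative of (2*s**3) sin(s) is -2*s**3*cos(s) + 6*s**2*sin(s) + 12*s*cos(s) - 12*sin(s); evaluating from 0 to 2*pi: ∫_{0}^{2*pi} (2*s**3) sin(s) ds = (-16*pi**3 + 24*pi) - (0) = -16*pi**3 + 24*pi.
Hence b_2 = (1/pi)·(-16*pi**3 + 24*pi) = 24 - 16*pi**2.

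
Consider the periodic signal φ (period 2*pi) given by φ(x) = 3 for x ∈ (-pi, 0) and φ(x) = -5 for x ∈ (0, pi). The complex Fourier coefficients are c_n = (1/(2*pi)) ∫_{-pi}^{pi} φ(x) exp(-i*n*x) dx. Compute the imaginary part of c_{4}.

Since φ is real-valued, Im(c_{4}) = -(1/(2*pi)) ∫_{-pi}^{pi} φ(x) sin(4*x) dx = -b_{4}/2.
Split the integral at the breakpoints.
Directly, an antiderivative of (3) sin(4*x) is -3*cos(4*x)/4; evaluating from -pi to 0: ∫_{-pi}^{0} (3) sin(4*x) dx = (-3/4) - (-3/4) = 0.
Directly, an antiderivative of (-5) sin(4*x) is 5*cos(4*x)/4; evaluating from 0 to pi: ∫_{0}^{pi} (-5) sin(4*x) dx = (5/4) - (5/4) = 0.
So ∫_{-pi}^{pi} φ(x) sin(4*x) dx = 0.
Hence Im(c_{4}) = (-1/(2*pi))·(0) = 0.

0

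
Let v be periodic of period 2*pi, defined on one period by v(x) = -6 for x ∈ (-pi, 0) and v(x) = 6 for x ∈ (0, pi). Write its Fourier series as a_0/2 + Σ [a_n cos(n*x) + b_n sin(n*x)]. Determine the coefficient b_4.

b_4 = 1/pi ∫_{-pi}^{pi} v(x) sin(4*x) dx.
v is odd and sin(4*x) is odd, so the integrand is even and b_4 = 2/pi ∫_0^{pi} v(x) sin(4*x) dx.
Directly, an antiderivative of (6) sin(4*x) is -3*cos(4*x)/2; evaluating from 0 to pi: ∫_{0}^{pi} (6) sin(4*x) dx = (-3/2) - (-3/2) = 0.
Hence b_4 = (2/pi)·(0) = 0.

0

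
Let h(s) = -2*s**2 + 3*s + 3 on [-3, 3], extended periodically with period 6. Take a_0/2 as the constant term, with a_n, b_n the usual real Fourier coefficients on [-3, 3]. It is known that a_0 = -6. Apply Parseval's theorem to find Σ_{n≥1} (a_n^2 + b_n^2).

558/5

Parseval: a_0^2/2 + Σ_{n≥1} (a_n^2+b_n^2) = 1/3 ∫_{-3}^{3} h(s)^2 ds = 648/5.
Subtract a_0^2/2 = 18: Σ (a_n^2+b_n^2) = 558/5.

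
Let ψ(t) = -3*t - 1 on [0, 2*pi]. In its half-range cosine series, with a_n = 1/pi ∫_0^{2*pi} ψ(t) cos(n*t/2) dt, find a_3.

8/(3*pi)

a_3 = 1/pi ∫_0^{2*pi} (-3*t - 1) cos(3*t/2) dt.
Integrating by parts (boundary term plus one more integral), an antiderivative of (-3*t - 1) cos(3*t/2) is -2*t*sin(3*t/2) - 2*sin(3*t/2)/3 - 4*cos(3*t/2)/3; evaluating from 0 to 2*pi: ∫_{0}^{2*pi} (-3*t - 1) cos(3*t/2) dt = (4/3) - (-4/3) = 8/3.
Hence a_3 = (1/pi)·(8/3) = 8/(3*pi).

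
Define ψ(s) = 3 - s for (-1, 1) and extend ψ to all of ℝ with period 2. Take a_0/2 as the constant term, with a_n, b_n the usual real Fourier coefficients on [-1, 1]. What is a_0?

6

a_0 = ∫_{-1}^{1} ψ(s) ds = 6.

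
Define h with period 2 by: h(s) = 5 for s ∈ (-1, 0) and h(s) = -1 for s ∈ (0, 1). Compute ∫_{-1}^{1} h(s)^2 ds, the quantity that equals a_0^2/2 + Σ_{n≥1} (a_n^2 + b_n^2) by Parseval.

26

∫_{-1}^{1} h(s)^2 ds = 26.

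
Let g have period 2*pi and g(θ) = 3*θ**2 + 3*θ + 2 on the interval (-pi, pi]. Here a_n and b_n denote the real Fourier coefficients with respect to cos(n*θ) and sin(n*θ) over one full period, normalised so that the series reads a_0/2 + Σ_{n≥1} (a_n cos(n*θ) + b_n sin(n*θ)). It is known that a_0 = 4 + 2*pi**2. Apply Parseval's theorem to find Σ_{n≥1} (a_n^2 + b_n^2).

Parseval: a_0^2/2 + Σ_{n≥1} (a_n^2+b_n^2) = 1/pi ∫_{-pi}^{pi} g(θ)^2 dθ = 8 + 14*pi**2 + 18*pi**4/5.
Subtract a_0^2/2 = 2*(2 + pi**2)**2: Σ (a_n^2+b_n^2) = pi**2*(6 + 8*pi**2/5).

pi**2*(6 + 8*pi**2/5)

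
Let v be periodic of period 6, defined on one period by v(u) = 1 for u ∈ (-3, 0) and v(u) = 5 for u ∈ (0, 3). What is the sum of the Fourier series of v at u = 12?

u = 12 differs from u = 0 by 2 full period(s), and the series is 6-periodic.
At u = 0 the one-sided limits are v(0^-) = 1 and v(0^+) = 5.
By Dirichlet's theorem the series converges to their average, [(1) + (5)]/2 = 3.

3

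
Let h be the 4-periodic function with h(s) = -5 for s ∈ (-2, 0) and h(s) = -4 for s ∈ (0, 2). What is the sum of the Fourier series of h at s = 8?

s = 8 differs from s = 0 by 2 full period(s), and the series is 4-periodic.
At s = 0 the one-sided limits are h(0^-) = -5 and h(0^+) = -4.
By Dirichlet's theorem the series converges to their average, [(-5) + (-4)]/2 = -9/2.

-9/2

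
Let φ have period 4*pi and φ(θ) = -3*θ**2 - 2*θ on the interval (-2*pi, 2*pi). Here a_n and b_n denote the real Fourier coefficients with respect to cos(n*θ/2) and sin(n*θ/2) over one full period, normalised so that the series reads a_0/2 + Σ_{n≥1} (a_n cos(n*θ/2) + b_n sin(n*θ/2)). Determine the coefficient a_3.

a_3 = (1/(2*pi)) ∫_{-2*pi}^{2*pi} φ(θ) cos(3*θ/2) dθ.
Integrating by parts twice (tabular method), an antiderivative of (-3*θ**2 - 2*θ) cos(3*θ/2) is -2*θ**2*sin(3*θ/2) - 4*θ*sin(3*θ/2)/3 - 8*θ*cos(3*θ/2)/3 + 16*sin(3*θ/2)/9 - 8*cos(3*θ/2)/9; evaluating from -2*pi to 2*pi: ∫_{-2*pi}^{2*pi} (-3*θ**2 - 2*θ) cos(3*θ/2) dθ = (8/9 + 16*pi/3) - (8/9 - 16*pi/3) = 32*pi/3.
Hence a_3 = (1/(2*pi))·(32*pi/3) = 16/3.

16/3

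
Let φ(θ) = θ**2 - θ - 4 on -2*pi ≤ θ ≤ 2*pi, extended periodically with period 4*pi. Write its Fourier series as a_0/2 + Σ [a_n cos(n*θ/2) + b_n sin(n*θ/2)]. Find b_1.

b_1 = (1/(2*pi)) ∫_{-2*pi}^{2*pi} φ(θ) sin(θ/2) dθ.
Integrating by parts twice (tabular method), an antiderivative of (θ**2 - θ - 4) sin(θ/2) is -2*θ**2*cos(θ/2) + 8*θ*sin(θ/2) + 2*θ*cos(θ/2) - 4*sin(θ/2) + 24*cos(θ/2); evaluating from -2*pi to 2*pi: ∫_{-2*pi}^{2*pi} (θ**2 - θ - 4) sin(θ/2) dθ = (-24 - 4*pi + 8*pi**2) - (-24 + 4*pi + 8*pi**2) = -8*pi.
Hence b_1 = (1/(2*pi))·(-8*pi) = -4.

-4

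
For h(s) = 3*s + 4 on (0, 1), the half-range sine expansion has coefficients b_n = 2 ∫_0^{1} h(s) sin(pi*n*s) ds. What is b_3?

22/(3*pi)

b_3 = 2 ∫_0^{1} (3*s + 4) sin(3*pi*s) ds.
Integrating by parts (boundary term plus one more integral), an antiderivative of (3*s + 4) sin(3*pi*s) is -s*cos(3*pi*s)/pi + sin(3*pi*s)/(3*pi**2) - 4*cos(3*pi*s)/(3*pi); evaluating from 0 to 1: ∫_{0}^{1} (3*s + 4) sin(3*pi*s) ds = (7/(3*pi)) - (-4/(3*pi)) = 11/(3*pi).
Hence b_3 = 2·(11/(3*pi)) = 22/(3*pi).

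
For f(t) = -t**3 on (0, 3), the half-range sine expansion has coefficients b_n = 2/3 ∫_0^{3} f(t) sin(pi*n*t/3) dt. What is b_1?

b_1 = 2/3 ∫_0^{3} (-t**3) sin(pi*t/3) dt.
Integrating by parts three times (tabular method), an antiderivative of (-t**3) sin(pi*t/3) is 3*t**3*cos(pi*t/3)/pi - 27*t**2*sin(pi*t/3)/pi**2 - 162*t*cos(pi*t/3)/pi**3 + 486*sin(pi*t/3)/pi**4; evaluating from 0 to 3: ∫_{0}^{3} (-t**3) sin(pi*t/3) dt = (-81/pi + 486/pi**3) - (0) = -81/pi + 486/pi**3.
Hence b_1 = (2/3)·(-81/pi + 486/pi**3) = -54/pi + 324/pi**3.

-54/pi + 324/pi**3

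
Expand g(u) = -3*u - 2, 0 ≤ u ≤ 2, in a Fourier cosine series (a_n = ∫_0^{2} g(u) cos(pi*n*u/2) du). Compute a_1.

24/pi**2

a_1 = ∫_0^{2} (-3*u - 2) cos(pi*u/2) du.
Integrating by parts (boundary term plus one more integral), an antiderivative of (-3*u - 2) cos(pi*u/2) is -6*u*sin(pi*u/2)/pi - 4*sin(pi*u/2)/pi - 12*cos(pi*u/2)/pi**2; evaluating from 0 to 2: ∫_{0}^{2} (-3*u - 2) cos(pi*u/2) du = (12/pi**2) - (-12/pi**2) = 24/pi**2.
Hence a_1 = 24/pi**2.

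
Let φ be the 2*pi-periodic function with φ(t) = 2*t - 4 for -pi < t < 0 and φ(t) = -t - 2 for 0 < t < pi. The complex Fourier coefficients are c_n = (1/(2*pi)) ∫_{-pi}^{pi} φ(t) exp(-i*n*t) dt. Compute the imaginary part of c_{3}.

(-4 - pi)/(6*pi)

Since φ is real-valued, Im(c_{3}) = -(1/(2*pi)) ∫_{-pi}^{pi} φ(t) sin(3*t) dt = -b_{3}/2.
Split the integral at the breakpoints.
Integrating by parts (boundary term plus one more integral), an antiderivative of (2*t - 4) sin(3*t) is -2*t*cos(3*t)/3 + 2*sin(3*t)/9 + 4*cos(3*t)/3; evaluating from -pi to 0: ∫_{-pi}^{0} (2*t - 4) sin(3*t) dt = (4/3) - (-2*pi/3 - 4/3) = 2*pi/3 + 8/3.
Integrating by parts (boundary term plus one more integral), an antiderivative of (-t - 2) sin(3*t) is t*cos(3*t)/3 - sin(3*t)/9 + 2*cos(3*t)/3; evaluating from 0 to pi: ∫_{0}^{pi} (-t - 2) sin(3*t) dt = (-pi/3 - 2/3) - (2/3) = -4/3 - pi/3.
So ∫_{-pi}^{pi} φ(t) sin(3*t) dt = pi/3 + 4/3.
Hence Im(c_{3}) = (-1/(2*pi))·(pi/3 + 4/3) = (-4 - pi)/(6*pi).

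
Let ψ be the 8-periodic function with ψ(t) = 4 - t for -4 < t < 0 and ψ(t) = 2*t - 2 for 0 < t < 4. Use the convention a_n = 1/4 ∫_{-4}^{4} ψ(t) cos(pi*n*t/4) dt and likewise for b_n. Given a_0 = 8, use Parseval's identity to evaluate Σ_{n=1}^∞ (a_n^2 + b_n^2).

Parseval: a_0^2/2 + Σ_{n≥1} (a_n^2+b_n^2) = 1/4 ∫_{-4}^{4} ψ(t)^2 dt = 140/3.
Subtract a_0^2/2 = 32: Σ (a_n^2+b_n^2) = 44/3.

44/3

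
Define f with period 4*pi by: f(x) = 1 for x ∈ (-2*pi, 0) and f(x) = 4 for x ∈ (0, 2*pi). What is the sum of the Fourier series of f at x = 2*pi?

At x = 2*pi the one-sided limits are f(2*pi^-) = 4 and f(2*pi^+) = 1.
By Dirichlet's theorem the series converges to their average, [(4) + (1)]/2 = 5/2.

5/2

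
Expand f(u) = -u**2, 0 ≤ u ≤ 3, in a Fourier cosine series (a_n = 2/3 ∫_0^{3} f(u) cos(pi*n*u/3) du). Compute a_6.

a_6 = 2/3 ∫_0^{3} (-u**2) cos(2*pi*u) du.
Integrating by parts twice (tabular method), an antiderivative of (-u**2) cos(2*pi*u) is -u**2*sin(2*pi*u)/(2*pi) - u*cos(2*pi*u)/(2*pi**2) + sin(2*pi*u)/(4*pi**3); evaluating from 0 to 3: ∫_{0}^{3} (-u**2) cos(2*pi*u) du = (-3/(2*pi**2)) - (0) = -3/(2*pi**2).
Hence a_6 = (2/3)·(-3/(2*pi**2)) = -1/pi**2.

-1/pi**2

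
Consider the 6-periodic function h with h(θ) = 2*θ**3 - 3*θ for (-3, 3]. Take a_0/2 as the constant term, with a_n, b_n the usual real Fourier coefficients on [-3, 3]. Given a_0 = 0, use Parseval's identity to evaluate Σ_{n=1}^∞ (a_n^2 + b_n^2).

Parseval: a_0^2/2 + Σ_{n≥1} (a_n^2+b_n^2) = 1/3 ∫_{-3}^{3} h(θ)^2 dθ = 17442/35.
Subtract a_0^2/2 = 0: Σ (a_n^2+b_n^2) = 17442/35.

17442/35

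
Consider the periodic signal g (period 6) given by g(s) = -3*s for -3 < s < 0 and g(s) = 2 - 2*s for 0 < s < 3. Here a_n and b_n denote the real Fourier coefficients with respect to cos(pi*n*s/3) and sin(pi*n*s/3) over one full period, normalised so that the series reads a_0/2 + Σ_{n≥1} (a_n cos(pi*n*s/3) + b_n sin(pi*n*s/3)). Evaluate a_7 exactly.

-6/(49*pi**2)

a_7 = 1/3 ∫_{-3}^{3} g(s) cos(7*pi*s/3) ds.
Split the integral at the breakpoints.
Integrating by parts (boundary term plus one more integral), an antiderivative of (-3*s) cos(7*pi*s/3) is -9*s*sin(7*pi*s/3)/(7*pi) - 27*cos(7*pi*s/3)/(49*pi**2); evaluating from -3 to 0: ∫_{-3}^{0} (-3*s) cos(7*pi*s/3) ds = (-27/(49*pi**2)) - (27/(49*pi**2)) = -54/(49*pi**2).
Integrating by parts (boundary term plus one more integral), an antiderivative of (2 - 2*s) cos(7*pi*s/3) is -6*s*sin(7*pi*s/3)/(7*pi) + 6*sin(7*pi*s/3)/(7*pi) - 18*cos(7*pi*s/3)/(49*pi**2); evaluating from 0 to 3: ∫_{0}^{3} (2 - 2*s) cos(7*pi*s/3) ds = (18/(49*pi**2)) - (-18/(49*pi**2)) = 36/(49*pi**2).
Summing the pieces and multiplying by (1/3) gives a_7 = -6/(49*pi**2).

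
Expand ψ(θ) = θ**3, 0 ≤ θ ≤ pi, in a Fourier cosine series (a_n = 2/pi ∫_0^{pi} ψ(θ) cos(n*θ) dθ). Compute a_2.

a_2 = 2/pi ∫_0^{pi} (θ**3) cos(2*θ) dθ.
Integrating by parts three times (tabular method), an antiderivative of (θ**3) cos(2*θ) is θ**3*sin(2*θ)/2 + 3*θ**2*cos(2*θ)/4 - 3*θ*sin(2*θ)/4 - 3*cos(2*θ)/8; evaluating from 0 to pi: ∫_{0}^{pi} (θ**3) cos(2*θ) dθ = (-3/8 + 3*pi**2/4) - (-3/8) = 3*pi**2/4.
Hence a_2 = (2/pi)·(3*pi**2/4) = 3*pi/2.

3*pi/2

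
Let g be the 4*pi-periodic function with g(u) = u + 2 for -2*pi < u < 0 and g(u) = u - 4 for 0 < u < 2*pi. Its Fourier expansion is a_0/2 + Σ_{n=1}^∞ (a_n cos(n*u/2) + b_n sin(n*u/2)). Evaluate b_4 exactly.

-1

b_4 = (1/(2*pi)) ∫_{-2*pi}^{2*pi} g(u) sin(2*u) du.
Split the integral at the breakpoints.
Integrating by parts (boundary term plus one more integral), an antiderivative of (u + 2) sin(2*u) is -u*cos(2*u)/2 + sin(2*u)/4 - cos(2*u); evaluating from -2*pi to 0: ∫_{-2*pi}^{0} (u + 2) sin(2*u) du = (-1) - (-1 + pi) = -pi.
Integrating by parts (boundary term plus one more integral), an antiderivative of (u - 4) sin(2*u) is -u*cos(2*u)/2 + sin(2*u)/4 + 2*cos(2*u); evaluating from 0 to 2*pi: ∫_{0}^{2*pi} (u - 4) sin(2*u) du = (2 - pi) - (2) = -pi.
Summing the pieces and multiplying by (1/(2*pi)) gives b_4 = -1.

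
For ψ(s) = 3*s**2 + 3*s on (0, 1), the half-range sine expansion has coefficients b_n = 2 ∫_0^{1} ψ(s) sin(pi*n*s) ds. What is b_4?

-3/pi

b_4 = 2 ∫_0^{1} (3*s**2 + 3*s) sin(4*pi*s) ds.
Integrating by parts twice (tabular method), an antiderivative of (3*s**2 + 3*s) sin(4*pi*s) is -3*s**2*cos(4*pi*s)/(4*pi) + 3*s*sin(4*pi*s)/(8*pi**2) - 3*s*cos(4*pi*s)/(4*pi) + 3*sin(4*pi*s)/(16*pi**2) + 3*cos(4*pi*s)/(32*pi**3); evaluating from 0 to 1: ∫_{0}^{1} (3*s**2 + 3*s) sin(4*pi*s) ds = (3*(1 - 16*pi**2)/(32*pi**3)) - (3/(32*pi**3)) = -3/(2*pi).
Hence b_4 = 2·(-3/(2*pi)) = -3/pi.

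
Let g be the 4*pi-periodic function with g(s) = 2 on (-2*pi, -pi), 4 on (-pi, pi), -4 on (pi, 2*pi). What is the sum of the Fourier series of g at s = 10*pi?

s = 10*pi differs from s = 2*pi by 2 full period(s), and the series is 4*pi-periodic.
At s = 2*pi the one-sided limits are g(2*pi^-) = -4 and g(2*pi^+) = 2.
By Dirichlet's theorem the series converges to their average, [(-4) + (2)]/2 = -1.

-1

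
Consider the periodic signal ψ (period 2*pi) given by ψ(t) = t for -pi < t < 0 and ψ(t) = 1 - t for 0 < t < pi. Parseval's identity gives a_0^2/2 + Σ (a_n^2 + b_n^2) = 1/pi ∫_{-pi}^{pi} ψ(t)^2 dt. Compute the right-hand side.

-pi + 1 + 2*pi**2/3

1/pi ∫_{-pi}^{pi} ψ(t)^2 dt = 1/pi · (pi*(-pi + 1 + 2*pi**2/3)) = -pi + 1 + 2*pi**2/3.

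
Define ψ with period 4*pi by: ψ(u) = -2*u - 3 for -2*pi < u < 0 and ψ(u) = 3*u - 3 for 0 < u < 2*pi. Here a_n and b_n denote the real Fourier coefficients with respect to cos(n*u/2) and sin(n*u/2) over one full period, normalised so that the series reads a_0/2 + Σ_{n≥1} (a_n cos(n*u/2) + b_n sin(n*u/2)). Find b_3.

b_3 = (1/(2*pi)) ∫_{-2*pi}^{2*pi} ψ(u) sin(3*u/2) du.
Split the integral at the breakpoints.
Integrating by parts (boundary term plus one more integral), an antiderivative of (-2*u - 3) sin(3*u/2) is 4*u*cos(3*u/2)/3 - 8*sin(3*u/2)/9 + 2*cos(3*u/2); evaluating from -2*pi to 0: ∫_{-2*pi}^{0} (-2*u - 3) sin(3*u/2) du = (2) - (-2 + 8*pi/3) = 4 - 8*pi/3.
Integrating by parts (boundary term plus one more integral), an antiderivative of (3*u - 3) sin(3*u/2) is -2*u*cos(3*u/2) + 4*sin(3*u/2)/3 + 2*cos(3*u/2); evaluating from 0 to 2*pi: ∫_{0}^{2*pi} (3*u - 3) sin(3*u/2) du = (-2 + 4*pi) - (2) = -4 + 4*pi.
Summing the pieces and multiplying by (1/(2*pi)) gives b_3 = 2/3.

2/3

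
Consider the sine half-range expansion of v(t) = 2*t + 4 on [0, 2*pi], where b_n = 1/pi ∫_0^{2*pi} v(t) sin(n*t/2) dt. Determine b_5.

b_5 = 1/pi ∫_0^{2*pi} (2*t + 4) sin(5*t/2) dt.
Integrating by parts (boundary term plus one more integral), an antiderivative of (2*t + 4) sin(5*t/2) is -4*t*cos(5*t/2)/5 + 8*sin(5*t/2)/25 - 8*cos(5*t/2)/5; evaluating from 0 to 2*pi: ∫_{0}^{2*pi} (2*t + 4) sin(5*t/2) dt = (8/5 + 8*pi/5) - (-8/5) = 16/5 + 8*pi/5.
Hence b_5 = (1/pi)·(16/5 + 8*pi/5) = 8*(2 + pi)/(5*pi).

8*(2 + pi)/(5*pi)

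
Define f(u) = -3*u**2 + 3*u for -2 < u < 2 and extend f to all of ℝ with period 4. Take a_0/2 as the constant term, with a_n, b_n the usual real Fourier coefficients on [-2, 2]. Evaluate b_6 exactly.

b_6 = 1/2 ∫_{-2}^{2} f(u) sin(3*pi*u) du.
Integrating by parts twice (tabular method), an antiderivative of (-3*u**2 + 3*u) sin(3*pi*u) is u**2*cos(3*pi*u)/pi - 2*u*sin(3*pi*u)/(3*pi**2) - u*cos(3*pi*u)/pi + sin(3*pi*u)/(3*pi**2) - 2*cos(3*pi*u)/(9*pi**3); evaluating from -2 to 2: ∫_{-2}^{2} (-3*u**2 + 3*u) sin(3*pi*u) du = (-2/(9*pi**3) + 2/pi) - (-2/(9*pi**3) + 6/pi) = -4/pi.
Hence b_6 = (1/2)·(-4/pi) = -2/pi.

-2/pi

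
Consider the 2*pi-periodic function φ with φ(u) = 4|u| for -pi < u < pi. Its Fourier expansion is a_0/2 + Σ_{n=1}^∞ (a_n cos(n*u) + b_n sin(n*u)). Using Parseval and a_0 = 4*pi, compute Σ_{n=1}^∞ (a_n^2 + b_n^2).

8*pi**2/3

Parseval: a_0^2/2 + Σ_{n≥1} (a_n^2+b_n^2) = 1/pi ∫_{-pi}^{pi} φ(u)^2 du = 32*pi**2/3.
Subtract a_0^2/2 = 8*pi**2: Σ (a_n^2+b_n^2) = 8*pi**2/3.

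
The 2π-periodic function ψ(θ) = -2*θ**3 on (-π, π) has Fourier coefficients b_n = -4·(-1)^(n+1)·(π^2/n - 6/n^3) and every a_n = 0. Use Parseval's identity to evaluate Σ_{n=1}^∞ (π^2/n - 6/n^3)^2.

Parseval: Σ b_n^2 = (1/π) ∫_{-π}^{π} ψ(θ)^2 dθ = 8*pi**6/7.
b_n^2 = 16·(π^2/n - 6/n^3)^2, so the sum equals (8*pi**6/7)/16 = pi**6/14.

pi**6/14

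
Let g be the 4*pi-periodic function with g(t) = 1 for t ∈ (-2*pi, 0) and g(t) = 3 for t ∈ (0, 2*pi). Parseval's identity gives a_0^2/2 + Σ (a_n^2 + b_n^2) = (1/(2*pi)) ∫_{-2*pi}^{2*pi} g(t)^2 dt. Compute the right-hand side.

10

(1/(2*pi)) ∫_{-2*pi}^{2*pi} g(t)^2 dt = (1/(2*pi)) · (20*pi) = 10.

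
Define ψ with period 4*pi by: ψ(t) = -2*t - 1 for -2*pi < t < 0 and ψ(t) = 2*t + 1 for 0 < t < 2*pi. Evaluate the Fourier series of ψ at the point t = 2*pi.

4*pi

At t = 2*pi the one-sided limits are ψ(2*pi^-) = 1 + 4*pi and ψ(2*pi^+) = -1 + 4*pi.
By Dirichlet's theorem the series converges to their average, [(1 + 4*pi) + (-1 + 4*pi)]/2 = 4*pi.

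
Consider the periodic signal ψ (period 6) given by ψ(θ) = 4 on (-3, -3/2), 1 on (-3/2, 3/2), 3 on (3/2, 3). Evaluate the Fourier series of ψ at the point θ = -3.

7/2

θ = -3 differs from θ = 3 by -1 full period(s), and the series is 6-periodic.
At θ = 3 the one-sided limits are ψ(3^-) = 3 and ψ(3^+) = 4.
By Dirichlet's theorem the series converges to their average, [(3) + (4)]/2 = 7/2.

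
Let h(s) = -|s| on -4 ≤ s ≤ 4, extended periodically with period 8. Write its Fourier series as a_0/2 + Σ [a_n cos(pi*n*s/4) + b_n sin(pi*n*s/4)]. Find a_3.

a_3 = 1/4 ∫_{-4}^{4} h(s) cos(3*pi*s/4) ds.
h is even and cos(3*pi*s/4) is even, so the integrand is even and a_3 = 1/2 ∫_0^{4} h(s) cos(3*pi*s/4) ds.
Integrating by parts (boundary term plus one more integral), an antiderivative of (-s) cos(3*pi*s/4) is -4*s*sin(3*pi*s/4)/(3*pi) - 16*cos(3*pi*s/4)/(9*pi**2); evaluating from 0 to 4: ∫_{0}^{4} (-s) cos(3*pi*s/4) ds = (16/(9*pi**2)) - (-16/(9*pi**2)) = 32/(9*pi**2).
Hence a_3 = (1/2)·(32/(9*pi**2)) = 16/(9*pi**2).

16/(9*pi**2)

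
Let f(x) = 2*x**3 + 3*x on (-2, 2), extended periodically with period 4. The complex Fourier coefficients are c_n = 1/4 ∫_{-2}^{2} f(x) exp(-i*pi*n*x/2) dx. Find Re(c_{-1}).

Since f is real-valued, Re(c_{-1}) = 1/4 ∫_{-2}^{2} f(x) cos(-pi*x/2) dx = a_{1}/2.
(f is odd, so the integrand is odd over a symmetric interval and the integral vanishes.)

0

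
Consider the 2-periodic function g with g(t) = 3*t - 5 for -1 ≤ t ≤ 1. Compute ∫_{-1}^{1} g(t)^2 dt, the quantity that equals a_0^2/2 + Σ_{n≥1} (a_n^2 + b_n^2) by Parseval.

56

∫_{-1}^{1} g(t)^2 dt = 56.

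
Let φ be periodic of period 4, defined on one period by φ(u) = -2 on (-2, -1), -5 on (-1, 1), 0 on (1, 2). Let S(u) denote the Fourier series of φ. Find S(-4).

-5

u = -4 differs from u = 0 by -1 full period(s), and the series is 4-periodic.
φ is continuous at u = 0 with value -5, so the series converges to -5 there.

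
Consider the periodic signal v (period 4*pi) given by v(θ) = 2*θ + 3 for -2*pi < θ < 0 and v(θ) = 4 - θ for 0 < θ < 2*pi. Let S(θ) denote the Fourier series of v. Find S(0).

At θ = 0 the one-sided limits are v(0^-) = 3 and v(0^+) = 4.
By Dirichlet's theorem the series converges to their average, [(3) + (4)]/2 = 7/2.

7/2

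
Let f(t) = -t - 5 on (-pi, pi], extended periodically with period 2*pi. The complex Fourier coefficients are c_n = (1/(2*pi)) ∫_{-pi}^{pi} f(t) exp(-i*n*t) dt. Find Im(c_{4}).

-1/4

Since f is real-valued, Im(c_{4}) = -(1/(2*pi)) ∫_{-pi}^{pi} f(t) sin(4*t) dt = -b_{4}/2.
Integrating by parts (boundary term plus one more integral), an antiderivative of (-t - 5) sin(4*t) is t*cos(4*t)/4 - sin(4*t)/16 + 5*cos(4*t)/4; evaluating from -pi to pi: ∫_{-pi}^{pi} (-t - 5) sin(4*t) dt = (pi/4 + 5/4) - (5/4 - pi/4) = pi/2.
Hence Im(c_{4}) = (-1/(2*pi))·(pi/2) = -1/4.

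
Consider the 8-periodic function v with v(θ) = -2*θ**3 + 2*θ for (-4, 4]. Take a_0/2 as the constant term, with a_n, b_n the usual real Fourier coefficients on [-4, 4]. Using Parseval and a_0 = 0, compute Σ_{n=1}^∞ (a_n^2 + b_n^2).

Parseval: a_0^2/2 + Σ_{n≥1} (a_n^2+b_n^2) = 1/4 ∫_{-4}^{4} v(θ)^2 dθ = 409984/105.
Subtract a_0^2/2 = 0: Σ (a_n^2+b_n^2) = 409984/105.

409984/105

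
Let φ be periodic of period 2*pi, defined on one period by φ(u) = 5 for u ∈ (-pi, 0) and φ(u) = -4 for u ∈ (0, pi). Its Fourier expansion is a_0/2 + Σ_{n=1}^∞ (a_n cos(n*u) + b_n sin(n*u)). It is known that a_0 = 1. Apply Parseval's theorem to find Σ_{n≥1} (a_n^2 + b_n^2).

81/2

Parseval: a_0^2/2 + Σ_{n≥1} (a_n^2+b_n^2) = 1/pi ∫_{-pi}^{pi} φ(u)^2 du = 41.
Subtract a_0^2/2 = 1/2: Σ (a_n^2+b_n^2) = 81/2.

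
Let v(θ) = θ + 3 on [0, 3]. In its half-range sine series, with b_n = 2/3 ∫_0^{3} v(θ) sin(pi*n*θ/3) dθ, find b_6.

b_6 = 2/3 ∫_0^{3} (θ + 3) sin(2*pi*θ) dθ.
Integrating by parts (boundary term plus one more integral), an antiderivative of (θ + 3) sin(2*pi*θ) is -θ*cos(2*pi*θ)/(2*pi) + sin(2*pi*θ)/(4*pi**2) - 3*cos(2*pi*θ)/(2*pi); evaluating from 0 to 3: ∫_{0}^{3} (θ + 3) sin(2*pi*θ) dθ = (-3/pi) - (-3/(2*pi)) = -3/(2*pi).
Hence b_6 = (2/3)·(-3/(2*pi)) = -1/pi.

-1/pi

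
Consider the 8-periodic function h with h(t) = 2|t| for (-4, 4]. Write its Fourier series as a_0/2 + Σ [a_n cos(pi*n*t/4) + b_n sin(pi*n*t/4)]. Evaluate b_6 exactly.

b_6 = 1/4 ∫_{-4}^{4} h(t) sin(3*pi*t/2) dt.
h is even and sin(3*pi*t/2) is odd, so the integrand is odd over a symmetric interval and the integral vanishes.

0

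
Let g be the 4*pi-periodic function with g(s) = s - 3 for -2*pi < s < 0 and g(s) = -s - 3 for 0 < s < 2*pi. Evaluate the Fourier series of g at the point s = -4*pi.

-3

s = -4*pi differs from s = 0 by -1 full period(s), and the series is 4*pi-periodic.
g is continuous at s = 0 with value -3, so the series converges to -3 there.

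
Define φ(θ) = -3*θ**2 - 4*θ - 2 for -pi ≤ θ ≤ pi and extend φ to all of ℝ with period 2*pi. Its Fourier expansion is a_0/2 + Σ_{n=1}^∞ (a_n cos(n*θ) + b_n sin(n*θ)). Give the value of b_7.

b_7 = 1/pi ∫_{-pi}^{pi} φ(θ) sin(7*θ) dθ.
Integrating by parts twice (tabular method), an antiderivative of (-3*θ**2 - 4*θ - 2) sin(7*θ) is 3*θ**2*cos(7*θ)/7 - 6*θ*sin(7*θ)/49 + 4*θ*cos(7*θ)/7 - 4*sin(7*θ)/49 + 92*cos(7*θ)/343; evaluating from -pi to pi: ∫_{-pi}^{pi} (-3*θ**2 - 4*θ - 2) sin(7*θ) dθ = (-3*pi**2/7 - 4*pi/7 - 92/343) - (-3*pi**2/7 - 92/343 + 4*pi/7) = -8*pi/7.
Hence b_7 = (1/pi)·(-8*pi/7) = -8/7.

-8/7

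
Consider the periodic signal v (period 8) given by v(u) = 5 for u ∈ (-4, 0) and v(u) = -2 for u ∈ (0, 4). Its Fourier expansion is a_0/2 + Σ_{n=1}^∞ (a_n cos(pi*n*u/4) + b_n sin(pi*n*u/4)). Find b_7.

-2/pi

b_7 = 1/4 ∫_{-4}^{4} v(u) sin(7*pi*u/4) du.
Split the integral at the breakpoints.
Directly, an antiderivative of (5) sin(7*pi*u/4) is -20*cos(7*pi*u/4)/(7*pi); evaluating from -4 to 0: ∫_{-4}^{0} (5) sin(7*pi*u/4) du = (-20/(7*pi)) - (20/(7*pi)) = -40/(7*pi).
Directly, an antiderivative of (-2) sin(7*pi*u/4) is 8*cos(7*pi*u/4)/(7*pi); evaluating from 0 to 4: ∫_{0}^{4} (-2) sin(7*pi*u/4) du = (-8/(7*pi)) - (8/(7*pi)) = -16/(7*pi).
Summing the pieces and multiplying by (1/4) gives b_7 = -2/pi.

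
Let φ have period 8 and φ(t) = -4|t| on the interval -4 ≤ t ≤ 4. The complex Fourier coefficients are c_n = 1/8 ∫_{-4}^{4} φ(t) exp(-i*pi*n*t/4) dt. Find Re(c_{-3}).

Since φ is real-valued, Re(c_{-3}) = 1/8 ∫_{-4}^{4} φ(t) cos(-3*pi*t/4) dt = a_{3}/2.
φ is even and cos(-3*pi*t/4) is even, so the integrand is even: ∫_{-4}^{4} φ(t) cos(-3*pi*t/4) dt = 2∫_0^{4} φ(t) cos(-3*pi*t/4) dt.
Integrating by parts (boundary term plus one more integral), an antiderivative of (-4*t) cos(-3*pi*t/4) is -16*t*sin(3*pi*t/4)/(3*pi) - 64*cos(3*pi*t/4)/(9*pi**2); evaluating from 0 to 4: ∫_{0}^{4} (-4*t) cos(-3*pi*t/4) dt = (64/(9*pi**2)) - (-64/(9*pi**2)) = 128/(9*pi**2).
So ∫_{-4}^{4} φ(t) cos(-3*pi*t/4) dt = 256/(9*pi**2).
Hence Re(c_{-3}) = (1/8)·(256/(9*pi**2)) = 32/(9*pi**2).

32/(9*pi**2)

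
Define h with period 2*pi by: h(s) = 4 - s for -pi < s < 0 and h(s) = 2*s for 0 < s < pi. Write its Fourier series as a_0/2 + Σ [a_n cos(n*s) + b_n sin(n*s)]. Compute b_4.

-1/4

b_4 = 1/pi ∫_{-pi}^{pi} h(s) sin(4*s) ds.
Split the integral at the breakpoints.
Integrating by parts (boundary term plus one more integral), an antiderivative of (4 - s) sin(4*s) is s*cos(4*s)/4 - sin(4*s)/16 - cos(4*s); evaluating from -pi to 0: ∫_{-pi}^{0} (4 - s) sin(4*s) ds = (-1) - (-1 - pi/4) = pi/4.
Integrating by parts (boundary term plus one more integral), an antiderivative of (2*s) sin(4*s) is -s*cos(4*s)/2 + sin(4*s)/8; evaluating from 0 to pi: ∫_{0}^{pi} (2*s) sin(4*s) ds = (-pi/2) - (0) = -pi/2.
Summing the pieces and multiplying by (1/pi) gives b_4 = -1/4.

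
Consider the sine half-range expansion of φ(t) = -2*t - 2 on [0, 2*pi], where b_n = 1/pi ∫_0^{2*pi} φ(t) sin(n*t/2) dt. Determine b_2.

b_2 = 1/pi ∫_0^{2*pi} (-2*t - 2) sin(t) dt.
Integrating by parts (boundary term plus one more integral), an antiderivative of (-2*t - 2) sin(t) is 2*t*cos(t) - 2*sin(t) + 2*cos(t); evaluating from 0 to 2*pi: ∫_{0}^{2*pi} (-2*t - 2) sin(t) dt = (2 + 4*pi) - (2) = 4*pi.
Hence b_2 = (1/pi)·(4*pi) = 4.

4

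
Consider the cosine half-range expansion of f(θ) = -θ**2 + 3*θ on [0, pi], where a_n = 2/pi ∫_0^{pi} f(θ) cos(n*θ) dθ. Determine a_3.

4*(-3 + pi)/(9*pi)

a_3 = 2/pi ∫_0^{pi} (-θ**2 + 3*θ) cos(3*θ) dθ.
Integrating by parts twice (tabular method), an antiderivative of (-θ**2 + 3*θ) cos(3*θ) is -θ**2*sin(3*θ)/3 + θ*sin(3*θ) - 2*θ*cos(3*θ)/9 + 2*sin(3*θ)/27 + cos(3*θ)/3; evaluating from 0 to pi: ∫_{0}^{pi} (-θ**2 + 3*θ) cos(3*θ) dθ = (-1/3 + 2*pi/9) - (1/3) = -2/3 + 2*pi/9.
Hence a_3 = (2/pi)·(-2/3 + 2*pi/9) = 4*(-3 + pi)/(9*pi).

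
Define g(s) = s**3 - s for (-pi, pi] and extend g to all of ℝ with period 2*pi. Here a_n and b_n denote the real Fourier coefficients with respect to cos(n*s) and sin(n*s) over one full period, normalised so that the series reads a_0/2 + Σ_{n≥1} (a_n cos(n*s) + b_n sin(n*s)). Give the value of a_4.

a_4 = 1/pi ∫_{-pi}^{pi} g(s) cos(4*s) ds.
g is odd and cos(4*s) is even, so the integrand is odd over a symmetric interval and the integral vanishes.

0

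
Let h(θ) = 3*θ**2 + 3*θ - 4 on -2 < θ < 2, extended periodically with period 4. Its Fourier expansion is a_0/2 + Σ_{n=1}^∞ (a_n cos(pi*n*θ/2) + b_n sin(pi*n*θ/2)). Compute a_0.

a_0 = 1/2 ∫_{-2}^{2} h(θ) dθ = 1/2 · (0) = 0.

0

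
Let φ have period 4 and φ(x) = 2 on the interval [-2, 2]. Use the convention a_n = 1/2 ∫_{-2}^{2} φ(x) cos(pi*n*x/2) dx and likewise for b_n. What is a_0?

a_0 = 1/2 ∫_{-2}^{2} φ(x) dx = 1/2 · (8) = 4.

4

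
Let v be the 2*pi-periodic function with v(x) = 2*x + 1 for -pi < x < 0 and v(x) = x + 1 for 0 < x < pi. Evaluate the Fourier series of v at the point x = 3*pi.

1 - pi/2

x = 3*pi differs from x = -pi by 2 full period(s), and the series is 2*pi-periodic.
At x = -pi the one-sided limits are v(-pi^-) = 1 + pi and v(-pi^+) = 1 - 2*pi.
By Dirichlet's theorem the series converges to their average, [(1 + pi) + (1 - 2*pi)]/2 = 1 - pi/2.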